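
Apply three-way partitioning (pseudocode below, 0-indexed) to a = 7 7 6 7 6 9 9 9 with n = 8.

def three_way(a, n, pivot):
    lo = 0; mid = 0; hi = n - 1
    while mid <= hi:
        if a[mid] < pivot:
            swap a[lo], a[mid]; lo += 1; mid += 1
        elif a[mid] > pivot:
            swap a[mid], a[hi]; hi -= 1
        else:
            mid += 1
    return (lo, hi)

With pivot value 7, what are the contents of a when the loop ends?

pivot = 7; lo=0, mid=0, hi=7
a[mid]=7=7: mid=1
a[mid]=7=7: mid=2
a[mid]=6<7: swap a[0],a[2]; lo=1,mid=3 → 6 7 7 7 6 9 9 9
a[mid]=7=7: mid=4
a[mid]=6<7: swap a[1],a[4]; lo=2,mid=5 → 6 6 7 7 7 9 9 9
a[mid]=9>7: swap a[5],a[7]; hi=6 → 6 6 7 7 7 9 9 9
a[mid]=9>7: swap a[5],a[6]; hi=5 → 6 6 7 7 7 9 9 9
a[mid]=9>7: swap a[5],a[5]; hi=4 → 6 6 7 7 7 9 9 9
end: lo=2, hi=4; a = 6 6 7 7 7 9 9 9

6 6 7 7 7 9 9 9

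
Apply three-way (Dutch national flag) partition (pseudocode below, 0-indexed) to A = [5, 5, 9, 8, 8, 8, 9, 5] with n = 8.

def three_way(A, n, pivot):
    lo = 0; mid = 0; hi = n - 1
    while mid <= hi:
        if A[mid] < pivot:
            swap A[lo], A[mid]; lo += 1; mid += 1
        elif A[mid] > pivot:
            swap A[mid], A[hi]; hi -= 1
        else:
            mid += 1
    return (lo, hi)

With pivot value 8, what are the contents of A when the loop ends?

[5, 5, 5, 8, 8, 8, 9, 9]

lo=0 mid=0 hi=7
5<8: swap(0,0), lo=1 mid=1 ⇒ [5, 5, 9, 8, 8, 8, 9, 5]
5<8: swap(1,1), lo=2 mid=2 ⇒ [5, 5, 9, 8, 8, 8, 9, 5]
9>8: swap(2,7), hi=6 ⇒ [5, 5, 5, 8, 8, 8, 9, 9]
5<8: swap(2,2), lo=3 mid=3 ⇒ [5, 5, 5, 8, 8, 8, 9, 9]
8=8: mid=4
8=8: mid=5
8=8: mid=6
9>8: swap(6,6), hi=5 ⇒ [5, 5, 5, 8, 8, 8, 9, 9]
done. lo=3 hi=5; A=[5, 5, 5, 8, 8, 8, 9, 9]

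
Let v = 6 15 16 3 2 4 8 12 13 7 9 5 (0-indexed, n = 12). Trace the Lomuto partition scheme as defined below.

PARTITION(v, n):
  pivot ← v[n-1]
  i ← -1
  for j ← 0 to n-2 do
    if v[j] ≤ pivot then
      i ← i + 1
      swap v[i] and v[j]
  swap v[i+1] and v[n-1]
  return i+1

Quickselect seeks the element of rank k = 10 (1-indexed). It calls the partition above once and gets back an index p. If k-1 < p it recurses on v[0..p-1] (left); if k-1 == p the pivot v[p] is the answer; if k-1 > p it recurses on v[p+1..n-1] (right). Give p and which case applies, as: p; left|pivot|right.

pivot=5, i=-1
j=0: 6>5, skip
j=1: 15>5, skip
j=2: 16>5, skip
j=3: 3≤5, i=0, swap(0,3) ⇒ 3 15 16 6 2 4 8 12 13 7 9 5
j=4: 2≤5, i=1, swap(1,4) ⇒ 3 2 16 6 15 4 8 12 13 7 9 5
j=5: 4≤5, i=2, swap(2,5) ⇒ 3 2 4 6 15 16 8 12 13 7 9 5
j=6: 8>5, skip
j=7: 12>5, skip
j=8: 13>5, skip
j=9: 7>5, skip
j=10: 9>5, skip
swap(3,11) ⇒ 3 2 4 5 15 16 8 12 13 7 9 6; return 3
p = 3; k-1 = 9 > 3 ⇒ right

3; right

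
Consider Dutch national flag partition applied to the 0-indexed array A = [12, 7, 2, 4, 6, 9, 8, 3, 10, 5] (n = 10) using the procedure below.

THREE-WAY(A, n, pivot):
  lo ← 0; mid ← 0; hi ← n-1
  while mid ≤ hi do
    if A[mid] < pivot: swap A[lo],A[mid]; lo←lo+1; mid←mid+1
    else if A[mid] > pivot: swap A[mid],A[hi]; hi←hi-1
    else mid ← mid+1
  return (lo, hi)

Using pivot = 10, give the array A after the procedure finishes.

[5, 7, 2, 4, 6, 9, 8, 3, 10, 12]

lo=0 mid=0 hi=9
12>10: swap(0,9), hi=8 ⇒ [5, 7, 2, 4, 6, 9, 8, 3, 10, 12]
5<10: swap(0,0), lo=1 mid=1 ⇒ [5, 7, 2, 4, 6, 9, 8, 3, 10, 12]
7<10: swap(1,1), lo=2 mid=2 ⇒ [5, 7, 2, 4, 6, 9, 8, 3, 10, 12]
2<10: swap(2,2), lo=3 mid=3 ⇒ [5, 7, 2, 4, 6, 9, 8, 3, 10, 12]
4<10: swap(3,3), lo=4 mid=4 ⇒ [5, 7, 2, 4, 6, 9, 8, 3, 10, 12]
6<10: swap(4,4), lo=5 mid=5 ⇒ [5, 7, 2, 4, 6, 9, 8, 3, 10, 12]
9<10: swap(5,5), lo=6 mid=6 ⇒ [5, 7, 2, 4, 6, 9, 8, 3, 10, 12]
8<10: swap(6,6), lo=7 mid=7 ⇒ [5, 7, 2, 4, 6, 9, 8, 3, 10, 12]
3<10: swap(7,7), lo=8 mid=8 ⇒ [5, 7, 2, 4, 6, 9, 8, 3, 10, 12]
10=10: mid=9
done. lo=8 hi=8; A=[5, 7, 2, 4, 6, 9, 8, 3, 10, 12]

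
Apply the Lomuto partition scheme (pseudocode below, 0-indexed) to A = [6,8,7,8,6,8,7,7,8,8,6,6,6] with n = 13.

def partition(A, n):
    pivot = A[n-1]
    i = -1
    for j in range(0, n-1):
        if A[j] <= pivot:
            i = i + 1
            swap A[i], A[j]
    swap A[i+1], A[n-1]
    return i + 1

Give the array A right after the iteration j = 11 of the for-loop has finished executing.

pivot=6, i=-1
j=0: 6≤6, i=0, swap(0,0) ⇒ [6,8,7,8,6,8,7,7,8,8,6,6,6]
j=1: 8>6, skip
j=2: 7>6, skip
j=3: 8>6, skip
j=4: 6≤6, i=1, swap(1,4) ⇒ [6,6,7,8,8,8,7,7,8,8,6,6,6]
j=5: 8>6, skip
j=6: 7>6, skip
j=7: 7>6, skip
j=8: 8>6, skip
j=9: 8>6, skip
j=10: 6≤6, i=2, swap(2,10) ⇒ [6,6,6,8,8,8,7,7,8,8,7,6,6]
j=11: 6≤6, i=3, swap(3,11) ⇒ [6,6,6,6,8,8,7,7,8,8,7,8,6]
(after j=11) A = [6,6,6,6,8,8,7,7,8,8,7,8,6]

[6,6,6,6,8,8,7,7,8,8,7,8,6]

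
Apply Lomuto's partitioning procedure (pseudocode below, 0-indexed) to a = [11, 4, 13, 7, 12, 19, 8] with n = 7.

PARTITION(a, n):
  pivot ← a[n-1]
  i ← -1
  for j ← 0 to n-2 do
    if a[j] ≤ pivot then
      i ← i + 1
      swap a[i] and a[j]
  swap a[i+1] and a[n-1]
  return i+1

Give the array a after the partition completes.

[4, 7, 8, 11, 12, 19, 13]

pivot = a[6] = 8; i = -1
j=0: a[0]=11 > 8 → no swap
j=1: a[1]=4 ≤ 8 → i=0, swap a[0],a[1] → [4, 11, 13, 7, 12, 19, 8]
j=2: a[2]=13 > 8 → no swap
j=3: a[3]=7 ≤ 8 → i=1, swap a[1],a[3] → [4, 7, 13, 11, 12, 19, 8]
j=4: a[4]=12 > 8 → no swap
j=5: a[5]=19 > 8 → no swap
final swap a[2],a[6] → [4, 7, 8, 11, 12, 19, 13]; return 2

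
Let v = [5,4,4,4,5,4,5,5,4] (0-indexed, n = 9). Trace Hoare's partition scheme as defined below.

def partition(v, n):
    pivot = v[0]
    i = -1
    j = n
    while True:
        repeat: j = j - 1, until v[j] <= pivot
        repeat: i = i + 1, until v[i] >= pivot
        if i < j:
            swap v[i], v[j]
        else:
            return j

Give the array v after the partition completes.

pivot = v[0] = 5; i = -1, j = 9
j→8 (v[8]=4≤5), i→0 (v[0]=5≥5); i<j, swap → [4,4,4,4,5,4,5,5,5]
j→7 (v[7]=5≤5), i→4 (v[4]=5≥5); i<j, swap → [4,4,4,4,5,4,5,5,5]
j→6, i→6; i≥j, return j=6. v = [4,4,4,4,5,4,5,5,5]

[4,4,4,4,5,4,5,5,5]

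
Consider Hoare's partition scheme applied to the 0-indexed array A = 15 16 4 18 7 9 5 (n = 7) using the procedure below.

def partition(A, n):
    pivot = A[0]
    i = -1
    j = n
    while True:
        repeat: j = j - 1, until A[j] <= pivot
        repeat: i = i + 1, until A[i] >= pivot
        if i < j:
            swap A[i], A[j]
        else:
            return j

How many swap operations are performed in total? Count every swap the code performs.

3

pivot = A[0] = 15; i = -1, j = 7
j→6 (A[6]=5≤15), i→0 (A[0]=15≥15); i<j, swap → 5 16 4 18 7 9 15
j→5 (A[5]=9≤15), i→1 (A[1]=16≥15); i<j, swap → 5 9 4 18 7 16 15
j→4 (A[4]=7≤15), i→3 (A[3]=18≥15); i<j, swap → 5 9 4 7 18 16 15
j→3, i→4; i≥j, return j=3. A = 5 9 4 7 18 16 15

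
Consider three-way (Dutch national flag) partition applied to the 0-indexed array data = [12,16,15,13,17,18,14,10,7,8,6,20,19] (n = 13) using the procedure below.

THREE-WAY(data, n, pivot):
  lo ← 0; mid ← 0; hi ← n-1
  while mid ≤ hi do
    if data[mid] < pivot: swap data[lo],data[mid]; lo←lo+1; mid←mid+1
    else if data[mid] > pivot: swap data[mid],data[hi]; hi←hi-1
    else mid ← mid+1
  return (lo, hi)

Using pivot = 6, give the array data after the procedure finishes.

lo=0 mid=0 hi=12
12>6: swap(0,12), hi=11 ⇒ [19,16,15,13,17,18,14,10,7,8,6,20,12]
19>6: swap(0,11), hi=10 ⇒ [20,16,15,13,17,18,14,10,7,8,6,19,12]
20>6: swap(0,10), hi=9 ⇒ [6,16,15,13,17,18,14,10,7,8,20,19,12]
6=6: mid=1
16>6: swap(1,9), hi=8 ⇒ [6,8,15,13,17,18,14,10,7,16,20,19,12]
8>6: swap(1,8), hi=7 ⇒ [6,7,15,13,17,18,14,10,8,16,20,19,12]
7>6: swap(1,7), hi=6 ⇒ [6,10,15,13,17,18,14,7,8,16,20,19,12]
10>6: swap(1,6), hi=5 ⇒ [6,14,15,13,17,18,10,7,8,16,20,19,12]
14>6: swap(1,5), hi=4 ⇒ [6,18,15,13,17,14,10,7,8,16,20,19,12]
18>6: swap(1,4), hi=3 ⇒ [6,17,15,13,18,14,10,7,8,16,20,19,12]
17>6: swap(1,3), hi=2 ⇒ [6,13,15,17,18,14,10,7,8,16,20,19,12]
13>6: swap(1,2), hi=1 ⇒ [6,15,13,17,18,14,10,7,8,16,20,19,12]
15>6: swap(1,1), hi=0 ⇒ [6,15,13,17,18,14,10,7,8,16,20,19,12]
done. lo=0 hi=0; data=[6,15,13,17,18,14,10,7,8,16,20,19,12]

[6,15,13,17,18,14,10,7,8,16,20,19,12]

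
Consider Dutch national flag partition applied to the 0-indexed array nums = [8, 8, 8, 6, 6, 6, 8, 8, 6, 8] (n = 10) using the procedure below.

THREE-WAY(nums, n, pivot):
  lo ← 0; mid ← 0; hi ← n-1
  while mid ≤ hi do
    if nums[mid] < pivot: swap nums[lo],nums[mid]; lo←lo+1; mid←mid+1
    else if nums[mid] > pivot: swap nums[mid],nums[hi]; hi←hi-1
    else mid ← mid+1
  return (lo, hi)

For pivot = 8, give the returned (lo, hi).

lo=0 mid=0 hi=9
8=8: mid=1
8=8: mid=2
8=8: mid=3
6<8: swap(0,3), lo=1 mid=4 ⇒ [6, 8, 8, 8, 6, 6, 8, 8, 6, 8]
6<8: swap(1,4), lo=2 mid=5 ⇒ [6, 6, 8, 8, 8, 6, 8, 8, 6, 8]
6<8: swap(2,5), lo=3 mid=6 ⇒ [6, 6, 6, 8, 8, 8, 8, 8, 6, 8]
8=8: mid=7
8=8: mid=8
6<8: swap(3,8), lo=4 mid=9 ⇒ [6, 6, 6, 6, 8, 8, 8, 8, 8, 8]
8=8: mid=10
done. lo=4 hi=9; nums=[6, 6, 6, 6, 8, 8, 8, 8, 8, 8]

(4, 9)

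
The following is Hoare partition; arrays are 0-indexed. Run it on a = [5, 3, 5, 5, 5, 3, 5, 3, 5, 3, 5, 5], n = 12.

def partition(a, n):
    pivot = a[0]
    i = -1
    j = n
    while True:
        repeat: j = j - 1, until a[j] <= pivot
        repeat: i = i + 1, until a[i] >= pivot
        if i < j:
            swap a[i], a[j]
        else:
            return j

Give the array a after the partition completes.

[5, 3, 5, 3, 5, 3, 3, 5, 5, 5, 5, 5]

pivot = a[0] = 5; i = -1, j = 12
j→11 (a[11]=5≤5), i→0 (a[0]=5≥5); i<j, swap → [5, 3, 5, 5, 5, 3, 5, 3, 5, 3, 5, 5]
j→10 (a[10]=5≤5), i→2 (a[2]=5≥5); i<j, swap → [5, 3, 5, 5, 5, 3, 5, 3, 5, 3, 5, 5]
j→9 (a[9]=3≤5), i→3 (a[3]=5≥5); i<j, swap → [5, 3, 5, 3, 5, 3, 5, 3, 5, 5, 5, 5]
j→8 (a[8]=5≤5), i→4 (a[4]=5≥5); i<j, swap → [5, 3, 5, 3, 5, 3, 5, 3, 5, 5, 5, 5]
j→7 (a[7]=3≤5), i→6 (a[6]=5≥5); i<j, swap → [5, 3, 5, 3, 5, 3, 3, 5, 5, 5, 5, 5]
j→6, i→7; i≥j, return j=6. a = [5, 3, 5, 3, 5, 3, 3, 5, 5, 5, 5, 5]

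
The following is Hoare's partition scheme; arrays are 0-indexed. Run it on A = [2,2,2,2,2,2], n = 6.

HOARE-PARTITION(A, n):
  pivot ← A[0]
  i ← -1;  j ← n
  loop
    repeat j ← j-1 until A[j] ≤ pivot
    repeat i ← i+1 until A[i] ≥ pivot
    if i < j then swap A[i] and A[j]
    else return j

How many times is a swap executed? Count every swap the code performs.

pivot = A[0] = 2; i = -1, j = 6
j→5 (A[5]=2≤2), i→0 (A[0]=2≥2); i<j, swap → [2,2,2,2,2,2]
j→4 (A[4]=2≤2), i→1 (A[1]=2≥2); i<j, swap → [2,2,2,2,2,2]
j→3 (A[3]=2≤2), i→2 (A[2]=2≥2); i<j, swap → [2,2,2,2,2,2]
j→2, i→3; i≥j, return j=2. A = [2,2,2,2,2,2]

3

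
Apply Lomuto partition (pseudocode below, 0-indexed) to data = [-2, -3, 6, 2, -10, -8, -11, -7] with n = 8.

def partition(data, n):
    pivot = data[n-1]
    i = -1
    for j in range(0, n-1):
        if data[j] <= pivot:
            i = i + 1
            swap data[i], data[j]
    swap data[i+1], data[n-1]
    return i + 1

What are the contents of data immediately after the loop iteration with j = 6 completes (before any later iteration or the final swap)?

[-10, -8, -11, 2, -2, -3, 6, -7]

pivot = data[7] = -7; i = -1
j=0: data[0]=-2 > -7 → no swap
j=1: data[1]=-3 > -7 → no swap
j=2: data[2]=6 > -7 → no swap
j=3: data[3]=2 > -7 → no swap
j=4: data[4]=-10 ≤ -7 → i=0, swap data[0],data[4] → [-10, -3, 6, 2, -2, -8, -11, -7]
j=5: data[5]=-8 ≤ -7 → i=1, swap data[1],data[5] → [-10, -8, 6, 2, -2, -3, -11, -7]
j=6: data[6]=-11 ≤ -7 → i=2, swap data[2],data[6] → [-10, -8, -11, 2, -2, -3, 6, -7]
(after j=6) data = [-10, -8, -11, 2, -2, -3, 6, -7]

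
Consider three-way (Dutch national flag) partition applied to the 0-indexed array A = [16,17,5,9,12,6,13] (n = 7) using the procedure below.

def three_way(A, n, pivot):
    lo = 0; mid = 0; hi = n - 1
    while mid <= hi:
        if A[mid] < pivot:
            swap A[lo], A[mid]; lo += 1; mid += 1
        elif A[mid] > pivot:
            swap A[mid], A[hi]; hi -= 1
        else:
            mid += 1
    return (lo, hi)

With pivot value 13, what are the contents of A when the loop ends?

[6,5,9,12,13,17,16]

lo=0 mid=0 hi=6
16>13: swap(0,6), hi=5 ⇒ [13,17,5,9,12,6,16]
13=13: mid=1
17>13: swap(1,5), hi=4 ⇒ [13,6,5,9,12,17,16]
6<13: swap(0,1), lo=1 mid=2 ⇒ [6,13,5,9,12,17,16]
5<13: swap(1,2), lo=2 mid=3 ⇒ [6,5,13,9,12,17,16]
9<13: swap(2,3), lo=3 mid=4 ⇒ [6,5,9,13,12,17,16]
12<13: swap(3,4), lo=4 mid=5 ⇒ [6,5,9,12,13,17,16]
done. lo=4 hi=4; A=[6,5,9,12,13,17,16]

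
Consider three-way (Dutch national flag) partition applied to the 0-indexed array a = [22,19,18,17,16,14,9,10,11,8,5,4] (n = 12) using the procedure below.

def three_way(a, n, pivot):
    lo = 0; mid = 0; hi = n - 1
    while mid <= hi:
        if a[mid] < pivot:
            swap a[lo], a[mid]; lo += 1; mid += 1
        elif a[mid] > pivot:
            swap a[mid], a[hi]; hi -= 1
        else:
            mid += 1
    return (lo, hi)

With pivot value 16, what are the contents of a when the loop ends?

lo=0 mid=0 hi=11
22>16: swap(0,11), hi=10 ⇒ [4,19,18,17,16,14,9,10,11,8,5,22]
4<16: swap(0,0), lo=1 mid=1 ⇒ [4,19,18,17,16,14,9,10,11,8,5,22]
19>16: swap(1,10), hi=9 ⇒ [4,5,18,17,16,14,9,10,11,8,19,22]
5<16: swap(1,1), lo=2 mid=2 ⇒ [4,5,18,17,16,14,9,10,11,8,19,22]
18>16: swap(2,9), hi=8 ⇒ [4,5,8,17,16,14,9,10,11,18,19,22]
8<16: swap(2,2), lo=3 mid=3 ⇒ [4,5,8,17,16,14,9,10,11,18,19,22]
17>16: swap(3,8), hi=7 ⇒ [4,5,8,11,16,14,9,10,17,18,19,22]
11<16: swap(3,3), lo=4 mid=4 ⇒ [4,5,8,11,16,14,9,10,17,18,19,22]
16=16: mid=5
14<16: swap(4,5), lo=5 mid=6 ⇒ [4,5,8,11,14,16,9,10,17,18,19,22]
9<16: swap(5,6), lo=6 mid=7 ⇒ [4,5,8,11,14,9,16,10,17,18,19,22]
10<16: swap(6,7), lo=7 mid=8 ⇒ [4,5,8,11,14,9,10,16,17,18,19,22]
done. lo=7 hi=7; a=[4,5,8,11,14,9,10,16,17,18,19,22]

[4,5,8,11,14,9,10,16,17,18,19,22]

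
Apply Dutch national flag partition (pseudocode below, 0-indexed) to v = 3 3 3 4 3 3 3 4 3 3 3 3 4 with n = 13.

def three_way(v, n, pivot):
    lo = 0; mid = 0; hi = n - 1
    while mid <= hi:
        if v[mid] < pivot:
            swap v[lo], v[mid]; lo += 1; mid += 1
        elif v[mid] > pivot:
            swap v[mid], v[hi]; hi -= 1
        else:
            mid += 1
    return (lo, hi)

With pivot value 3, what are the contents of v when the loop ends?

3 3 3 3 3 3 3 3 3 3 4 4 4

pivot = 3; lo=0, mid=0, hi=12
v[mid]=3=3: mid=1
v[mid]=3=3: mid=2
v[mid]=3=3: mid=3
v[mid]=4>3: swap v[3],v[12]; hi=11 → 3 3 3 4 3 3 3 4 3 3 3 3 4
v[mid]=4>3: swap v[3],v[11]; hi=10 → 3 3 3 3 3 3 3 4 3 3 3 4 4
v[mid]=3=3: mid=4
v[mid]=3=3: mid=5
v[mid]=3=3: mid=6
v[mid]=3=3: mid=7
v[mid]=4>3: swap v[7],v[10]; hi=9 → 3 3 3 3 3 3 3 3 3 3 4 4 4
v[mid]=3=3: mid=8
v[mid]=3=3: mid=9
v[mid]=3=3: mid=10
end: lo=0, hi=9; v = 3 3 3 3 3 3 3 3 3 3 4 4 4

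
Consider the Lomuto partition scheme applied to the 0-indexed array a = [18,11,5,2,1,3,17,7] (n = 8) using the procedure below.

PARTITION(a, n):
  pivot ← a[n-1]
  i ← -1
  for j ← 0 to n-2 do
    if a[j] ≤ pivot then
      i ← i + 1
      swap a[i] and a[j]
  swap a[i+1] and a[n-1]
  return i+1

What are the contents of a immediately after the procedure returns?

[5,2,1,3,7,11,17,18]

pivot = a[7] = 7; i = -1
j=0: a[0]=18 > 7 → no swap
j=1: a[1]=11 > 7 → no swap
j=2: a[2]=5 ≤ 7 → i=0, swap a[0],a[2] → [5,11,18,2,1,3,17,7]
j=3: a[3]=2 ≤ 7 → i=1, swap a[1],a[3] → [5,2,18,11,1,3,17,7]
j=4: a[4]=1 ≤ 7 → i=2, swap a[2],a[4] → [5,2,1,11,18,3,17,7]
j=5: a[5]=3 ≤ 7 → i=3, swap a[3],a[5] → [5,2,1,3,18,11,17,7]
j=6: a[6]=17 > 7 → no swap
final swap a[4],a[7] → [5,2,1,3,7,11,17,18]; return 4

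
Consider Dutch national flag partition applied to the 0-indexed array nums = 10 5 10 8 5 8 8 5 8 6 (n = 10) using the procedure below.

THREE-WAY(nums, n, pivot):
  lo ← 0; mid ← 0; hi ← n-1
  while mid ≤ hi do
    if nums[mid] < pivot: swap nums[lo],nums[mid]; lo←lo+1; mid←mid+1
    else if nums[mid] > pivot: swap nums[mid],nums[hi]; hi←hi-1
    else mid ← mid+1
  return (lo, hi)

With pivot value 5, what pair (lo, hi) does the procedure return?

(0, 2)

pivot = 5; lo=0, mid=0, hi=9
nums[mid]=10>5: swap nums[0],nums[9]; hi=8 → 6 5 10 8 5 8 8 5 8 10
nums[mid]=6>5: swap nums[0],nums[8]; hi=7 → 8 5 10 8 5 8 8 5 6 10
nums[mid]=8>5: swap nums[0],nums[7]; hi=6 → 5 5 10 8 5 8 8 8 6 10
nums[mid]=5=5: mid=1
nums[mid]=5=5: mid=2
nums[mid]=10>5: swap nums[2],nums[6]; hi=5 → 5 5 8 8 5 8 10 8 6 10
nums[mid]=8>5: swap nums[2],nums[5]; hi=4 → 5 5 8 8 5 8 10 8 6 10
nums[mid]=8>5: swap nums[2],nums[4]; hi=3 → 5 5 5 8 8 8 10 8 6 10
nums[mid]=5=5: mid=3
nums[mid]=8>5: swap nums[3],nums[3]; hi=2 → 5 5 5 8 8 8 10 8 6 10
end: lo=0, hi=2; nums = 5 5 5 8 8 8 10 8 6 10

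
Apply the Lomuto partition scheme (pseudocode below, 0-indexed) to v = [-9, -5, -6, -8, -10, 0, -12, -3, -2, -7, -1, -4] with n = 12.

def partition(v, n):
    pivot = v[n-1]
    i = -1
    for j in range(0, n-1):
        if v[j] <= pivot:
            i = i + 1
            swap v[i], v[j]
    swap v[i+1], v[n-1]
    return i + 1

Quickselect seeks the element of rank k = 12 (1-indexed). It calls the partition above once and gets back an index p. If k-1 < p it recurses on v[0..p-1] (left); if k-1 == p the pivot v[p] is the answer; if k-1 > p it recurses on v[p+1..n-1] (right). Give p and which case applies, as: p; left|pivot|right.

7; right

pivot=-4, i=-1
j=0: -9≤-4, i=0, swap(0,0) ⇒ [-9, -5, -6, -8, -10, 0, -12, -3, -2, -7, -1, -4]
j=1: -5≤-4, i=1, swap(1,1) ⇒ [-9, -5, -6, -8, -10, 0, -12, -3, -2, -7, -1, -4]
j=2: -6≤-4, i=2, swap(2,2) ⇒ [-9, -5, -6, -8, -10, 0, -12, -3, -2, -7, -1, -4]
j=3: -8≤-4, i=3, swap(3,3) ⇒ [-9, -5, -6, -8, -10, 0, -12, -3, -2, -7, -1, -4]
j=4: -10≤-4, i=4, swap(4,4) ⇒ [-9, -5, -6, -8, -10, 0, -12, -3, -2, -7, -1, -4]
j=5: 0>-4, skip
j=6: -12≤-4, i=5, swap(5,6) ⇒ [-9, -5, -6, -8, -10, -12, 0, -3, -2, -7, -1, -4]
j=7: -3>-4, skip
j=8: -2>-4, skip
j=9: -7≤-4, i=6, swap(6,9) ⇒ [-9, -5, -6, -8, -10, -12, -7, -3, -2, 0, -1, -4]
j=10: -1>-4, skip
swap(7,11) ⇒ [-9, -5, -6, -8, -10, -12, -7, -4, -2, 0, -1, -3]; return 7
p = 7; k-1 = 11 > 7 ⇒ right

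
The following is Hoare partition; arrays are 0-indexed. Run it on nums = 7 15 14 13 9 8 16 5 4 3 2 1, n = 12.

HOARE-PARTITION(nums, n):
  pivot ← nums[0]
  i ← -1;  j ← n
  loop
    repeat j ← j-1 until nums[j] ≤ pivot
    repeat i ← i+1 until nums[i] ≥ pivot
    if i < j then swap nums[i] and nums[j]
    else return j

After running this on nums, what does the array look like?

pivot = nums[0] = 7; i = -1, j = 12
j→11 (nums[11]=1≤7), i→0 (nums[0]=7≥7); i<j, swap → 1 15 14 13 9 8 16 5 4 3 2 7
j→10 (nums[10]=2≤7), i→1 (nums[1]=15≥7); i<j, swap → 1 2 14 13 9 8 16 5 4 3 15 7
j→9 (nums[9]=3≤7), i→2 (nums[2]=14≥7); i<j, swap → 1 2 3 13 9 8 16 5 4 14 15 7
j→8 (nums[8]=4≤7), i→3 (nums[3]=13≥7); i<j, swap → 1 2 3 4 9 8 16 5 13 14 15 7
j→7 (nums[7]=5≤7), i→4 (nums[4]=9≥7); i<j, swap → 1 2 3 4 5 8 16 9 13 14 15 7
j→4, i→5; i≥j, return j=4. nums = 1 2 3 4 5 8 16 9 13 14 15 7

1 2 3 4 5 8 16 9 13 14 15 7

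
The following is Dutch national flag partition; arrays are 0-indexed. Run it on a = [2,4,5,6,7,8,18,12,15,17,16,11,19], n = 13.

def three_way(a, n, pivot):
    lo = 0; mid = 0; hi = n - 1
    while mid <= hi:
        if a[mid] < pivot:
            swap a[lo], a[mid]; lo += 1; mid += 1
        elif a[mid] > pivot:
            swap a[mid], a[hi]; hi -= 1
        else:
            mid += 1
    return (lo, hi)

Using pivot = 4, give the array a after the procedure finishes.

[2,4,6,7,8,18,12,15,17,16,11,19,5]

lo=0 mid=0 hi=12
2<4: swap(0,0), lo=1 mid=1 ⇒ [2,4,5,6,7,8,18,12,15,17,16,11,19]
4=4: mid=2
5>4: swap(2,12), hi=11 ⇒ [2,4,19,6,7,8,18,12,15,17,16,11,5]
19>4: swap(2,11), hi=10 ⇒ [2,4,11,6,7,8,18,12,15,17,16,19,5]
11>4: swap(2,10), hi=9 ⇒ [2,4,16,6,7,8,18,12,15,17,11,19,5]
16>4: swap(2,9), hi=8 ⇒ [2,4,17,6,7,8,18,12,15,16,11,19,5]
17>4: swap(2,8), hi=7 ⇒ [2,4,15,6,7,8,18,12,17,16,11,19,5]
15>4: swap(2,7), hi=6 ⇒ [2,4,12,6,7,8,18,15,17,16,11,19,5]
12>4: swap(2,6), hi=5 ⇒ [2,4,18,6,7,8,12,15,17,16,11,19,5]
18>4: swap(2,5), hi=4 ⇒ [2,4,8,6,7,18,12,15,17,16,11,19,5]
8>4: swap(2,4), hi=3 ⇒ [2,4,7,6,8,18,12,15,17,16,11,19,5]
7>4: swap(2,3), hi=2 ⇒ [2,4,6,7,8,18,12,15,17,16,11,19,5]
6>4: swap(2,2), hi=1 ⇒ [2,4,6,7,8,18,12,15,17,16,11,19,5]
done. lo=1 hi=1; a=[2,4,6,7,8,18,12,15,17,16,11,19,5]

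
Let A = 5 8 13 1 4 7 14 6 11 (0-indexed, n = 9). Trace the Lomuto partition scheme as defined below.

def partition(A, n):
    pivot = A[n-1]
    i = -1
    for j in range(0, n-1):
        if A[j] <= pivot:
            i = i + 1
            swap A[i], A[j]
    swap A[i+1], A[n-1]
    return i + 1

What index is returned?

6

pivot=11, i=-1
j=0: 5≤11, i=0, swap(0,0) ⇒ 5 8 13 1 4 7 14 6 11
j=1: 8≤11, i=1, swap(1,1) ⇒ 5 8 13 1 4 7 14 6 11
j=2: 13>11, skip
j=3: 1≤11, i=2, swap(2,3) ⇒ 5 8 1 13 4 7 14 6 11
j=4: 4≤11, i=3, swap(3,4) ⇒ 5 8 1 4 13 7 14 6 11
j=5: 7≤11, i=4, swap(4,5) ⇒ 5 8 1 4 7 13 14 6 11
j=6: 14>11, skip
j=7: 6≤11, i=5, swap(5,7) ⇒ 5 8 1 4 7 6 14 13 11
swap(6,8) ⇒ 5 8 1 4 7 6 11 13 14; return 6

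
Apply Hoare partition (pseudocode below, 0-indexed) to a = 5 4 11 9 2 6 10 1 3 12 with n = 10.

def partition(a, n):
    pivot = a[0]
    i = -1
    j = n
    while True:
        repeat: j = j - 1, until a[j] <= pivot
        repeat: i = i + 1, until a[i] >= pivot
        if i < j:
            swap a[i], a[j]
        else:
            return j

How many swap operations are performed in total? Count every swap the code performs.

pivot=5
j stops at 8 (3), i stops at 0 (5); swap ⇒ 3 4 11 9 2 6 10 1 5 12
j stops at 7 (1), i stops at 2 (11); swap ⇒ 3 4 1 9 2 6 10 11 5 12
j stops at 4 (2), i stops at 3 (9); swap ⇒ 3 4 1 2 9 6 10 11 5 12
j stops at 3, i stops at 4; i≥j ⇒ return 3. a=3 4 1 2 9 6 10 11 5 12

3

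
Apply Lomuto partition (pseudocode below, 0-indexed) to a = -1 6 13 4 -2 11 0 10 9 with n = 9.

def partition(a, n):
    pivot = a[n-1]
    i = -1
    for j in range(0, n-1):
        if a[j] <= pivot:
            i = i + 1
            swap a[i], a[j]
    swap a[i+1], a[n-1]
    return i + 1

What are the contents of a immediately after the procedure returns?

pivot = a[8] = 9; i = -1
j=0: a[0]=-1 ≤ 9 → i=0, swap a[0],a[0] (no change) → -1 6 13 4 -2 11 0 10 9
j=1: a[1]=6 ≤ 9 → i=1, swap a[1],a[1] (no change) → -1 6 13 4 -2 11 0 10 9
j=2: a[2]=13 > 9 → no swap
j=3: a[3]=4 ≤ 9 → i=2, swap a[2],a[3] → -1 6 4 13 -2 11 0 10 9
j=4: a[4]=-2 ≤ 9 → i=3, swap a[3],a[4] → -1 6 4 -2 13 11 0 10 9
j=5: a[5]=11 > 9 → no swap
j=6: a[6]=0 ≤ 9 → i=4, swap a[4],a[6] → -1 6 4 -2 0 11 13 10 9
j=7: a[7]=10 > 9 → no swap
final swap a[5],a[8] → -1 6 4 -2 0 9 13 10 11; return 5

-1 6 4 -2 0 9 13 10 11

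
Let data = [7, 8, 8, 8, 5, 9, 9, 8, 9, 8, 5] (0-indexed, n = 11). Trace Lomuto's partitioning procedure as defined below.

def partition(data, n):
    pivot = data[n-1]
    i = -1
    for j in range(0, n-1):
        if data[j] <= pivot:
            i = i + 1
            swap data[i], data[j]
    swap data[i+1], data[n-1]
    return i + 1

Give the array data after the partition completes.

[5, 5, 8, 8, 7, 9, 9, 8, 9, 8, 8]

pivot = data[10] = 5; i = -1
j=0: data[0]=7 > 5 → no swap
j=1: data[1]=8 > 5 → no swap
j=2: data[2]=8 > 5 → no swap
j=3: data[3]=8 > 5 → no swap
j=4: data[4]=5 ≤ 5 → i=0, swap data[0],data[4] → [5, 8, 8, 8, 7, 9, 9, 8, 9, 8, 5]
j=5: data[5]=9 > 5 → no swap
j=6: data[6]=9 > 5 → no swap
j=7: data[7]=8 > 5 → no swap
j=8: data[8]=9 > 5 → no swap
j=9: data[9]=8 > 5 → no swap
final swap data[1],data[10] → [5, 5, 8, 8, 7, 9, 9, 8, 9, 8, 8]; return 1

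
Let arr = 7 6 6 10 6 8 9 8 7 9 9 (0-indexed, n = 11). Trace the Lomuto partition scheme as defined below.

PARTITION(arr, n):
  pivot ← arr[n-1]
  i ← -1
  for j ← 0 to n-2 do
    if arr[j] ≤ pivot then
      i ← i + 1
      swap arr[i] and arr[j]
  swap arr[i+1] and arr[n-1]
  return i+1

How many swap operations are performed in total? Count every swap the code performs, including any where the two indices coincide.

pivot = arr[10] = 9; i = -1
j=0: arr[0]=7 ≤ 9 → i=0, swap arr[0],arr[0] (no change) → 7 6 6 10 6 8 9 8 7 9 9
j=1: arr[1]=6 ≤ 9 → i=1, swap arr[1],arr[1] (no change) → 7 6 6 10 6 8 9 8 7 9 9
j=2: arr[2]=6 ≤ 9 → i=2, swap arr[2],arr[2] (no change) → 7 6 6 10 6 8 9 8 7 9 9
j=3: arr[3]=10 > 9 → no swap
j=4: arr[4]=6 ≤ 9 → i=3, swap arr[3],arr[4] → 7 6 6 6 10 8 9 8 7 9 9
j=5: arr[5]=8 ≤ 9 → i=4, swap arr[4],arr[5] → 7 6 6 6 8 10 9 8 7 9 9
j=6: arr[6]=9 ≤ 9 → i=5, swap arr[5],arr[6] → 7 6 6 6 8 9 10 8 7 9 9
j=7: arr[7]=8 ≤ 9 → i=6, swap arr[6],arr[7] → 7 6 6 6 8 9 8 10 7 9 9
j=8: arr[8]=7 ≤ 9 → i=7, swap arr[7],arr[8] → 7 6 6 6 8 9 8 7 10 9 9
j=9: arr[9]=9 ≤ 9 → i=8, swap arr[8],arr[9] → 7 6 6 6 8 9 8 7 9 10 9
final swap arr[9],arr[10] → 7 6 6 6 8 9 8 7 9 9 10; return 9

10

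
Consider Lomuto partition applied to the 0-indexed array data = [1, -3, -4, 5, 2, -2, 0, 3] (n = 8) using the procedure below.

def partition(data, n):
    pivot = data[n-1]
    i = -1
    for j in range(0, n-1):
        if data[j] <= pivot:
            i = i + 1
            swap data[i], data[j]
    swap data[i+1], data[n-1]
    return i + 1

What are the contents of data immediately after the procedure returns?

pivot=3, i=-1
j=0: 1≤3, i=0, swap(0,0) ⇒ [1, -3, -4, 5, 2, -2, 0, 3]
j=1: -3≤3, i=1, swap(1,1) ⇒ [1, -3, -4, 5, 2, -2, 0, 3]
j=2: -4≤3, i=2, swap(2,2) ⇒ [1, -3, -4, 5, 2, -2, 0, 3]
j=3: 5>3, skip
j=4: 2≤3, i=3, swap(3,4) ⇒ [1, -3, -4, 2, 5, -2, 0, 3]
j=5: -2≤3, i=4, swap(4,5) ⇒ [1, -3, -4, 2, -2, 5, 0, 3]
j=6: 0≤3, i=5, swap(5,6) ⇒ [1, -3, -4, 2, -2, 0, 5, 3]
swap(6,7) ⇒ [1, -3, -4, 2, -2, 0, 3, 5]; return 6

[1, -3, -4, 2, -2, 0, 3, 5]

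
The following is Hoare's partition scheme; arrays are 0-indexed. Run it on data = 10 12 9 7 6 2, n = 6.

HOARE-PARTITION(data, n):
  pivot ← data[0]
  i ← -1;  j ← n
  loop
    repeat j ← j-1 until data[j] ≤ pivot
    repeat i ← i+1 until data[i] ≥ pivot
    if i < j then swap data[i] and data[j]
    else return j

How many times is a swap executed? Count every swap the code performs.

pivot = data[0] = 10; i = -1, j = 6
j→5 (data[5]=2≤10), i→0 (data[0]=10≥10); i<j, swap → 2 12 9 7 6 10
j→4 (data[4]=6≤10), i→1 (data[1]=12≥10); i<j, swap → 2 6 9 7 12 10
j→3, i→4; i≥j, return j=3. data = 2 6 9 7 12 10

2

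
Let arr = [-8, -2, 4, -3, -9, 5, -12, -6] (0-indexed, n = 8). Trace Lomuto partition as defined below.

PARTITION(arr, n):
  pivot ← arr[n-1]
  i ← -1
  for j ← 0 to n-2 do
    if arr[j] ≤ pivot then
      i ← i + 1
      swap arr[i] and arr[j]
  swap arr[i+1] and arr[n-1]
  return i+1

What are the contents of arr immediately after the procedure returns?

pivot=-6, i=-1
j=0: -8≤-6, i=0, swap(0,0) ⇒ [-8, -2, 4, -3, -9, 5, -12, -6]
j=1: -2>-6, skip
j=2: 4>-6, skip
j=3: -3>-6, skip
j=4: -9≤-6, i=1, swap(1,4) ⇒ [-8, -9, 4, -3, -2, 5, -12, -6]
j=5: 5>-6, skip
j=6: -12≤-6, i=2, swap(2,6) ⇒ [-8, -9, -12, -3, -2, 5, 4, -6]
swap(3,7) ⇒ [-8, -9, -12, -6, -2, 5, 4, -3]; return 3

[-8, -9, -12, -6, -2, 5, 4, -3]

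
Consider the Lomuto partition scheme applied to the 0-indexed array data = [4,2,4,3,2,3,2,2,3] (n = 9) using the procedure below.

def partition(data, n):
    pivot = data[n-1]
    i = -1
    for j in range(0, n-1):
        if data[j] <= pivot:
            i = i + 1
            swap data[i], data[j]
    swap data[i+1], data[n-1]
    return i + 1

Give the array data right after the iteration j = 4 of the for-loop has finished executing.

pivot = data[8] = 3; i = -1
j=0: data[0]=4 > 3 → no swap
j=1: data[1]=2 ≤ 3 → i=0, swap data[0],data[1] → [2,4,4,3,2,3,2,2,3]
j=2: data[2]=4 > 3 → no swap
j=3: data[3]=3 ≤ 3 → i=1, swap data[1],data[3] → [2,3,4,4,2,3,2,2,3]
j=4: data[4]=2 ≤ 3 → i=2, swap data[2],data[4] → [2,3,2,4,4,3,2,2,3]
(after j=4) data = [2,3,2,4,4,3,2,2,3]

[2,3,2,4,4,3,2,2,3]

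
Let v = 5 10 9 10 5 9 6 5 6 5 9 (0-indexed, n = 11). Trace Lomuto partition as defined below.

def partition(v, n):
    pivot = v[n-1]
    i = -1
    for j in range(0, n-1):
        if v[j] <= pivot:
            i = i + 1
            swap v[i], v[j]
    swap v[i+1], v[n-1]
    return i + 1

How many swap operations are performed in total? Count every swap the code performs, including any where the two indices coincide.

9

pivot=9, i=-1
j=0: 5≤9, i=0, swap(0,0) ⇒ 5 10 9 10 5 9 6 5 6 5 9
j=1: 10>9, skip
j=2: 9≤9, i=1, swap(1,2) ⇒ 5 9 10 10 5 9 6 5 6 5 9
j=3: 10>9, skip
j=4: 5≤9, i=2, swap(2,4) ⇒ 5 9 5 10 10 9 6 5 6 5 9
j=5: 9≤9, i=3, swap(3,5) ⇒ 5 9 5 9 10 10 6 5 6 5 9
j=6: 6≤9, i=4, swap(4,6) ⇒ 5 9 5 9 6 10 10 5 6 5 9
j=7: 5≤9, i=5, swap(5,7) ⇒ 5 9 5 9 6 5 10 10 6 5 9
j=8: 6≤9, i=6, swap(6,8) ⇒ 5 9 5 9 6 5 6 10 10 5 9
j=9: 5≤9, i=7, swap(7,9) ⇒ 5 9 5 9 6 5 6 5 10 10 9
swap(8,10) ⇒ 5 9 5 9 6 5 6 5 9 10 10; return 8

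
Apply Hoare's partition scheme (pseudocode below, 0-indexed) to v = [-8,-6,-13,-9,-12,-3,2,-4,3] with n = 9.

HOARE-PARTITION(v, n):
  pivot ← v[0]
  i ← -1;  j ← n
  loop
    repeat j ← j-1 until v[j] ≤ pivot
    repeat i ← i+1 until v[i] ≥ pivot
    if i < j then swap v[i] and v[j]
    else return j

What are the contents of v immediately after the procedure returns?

pivot = v[0] = -8; i = -1, j = 9
j→4 (v[4]=-12≤-8), i→0 (v[0]=-8≥-8); i<j, swap → [-12,-6,-13,-9,-8,-3,2,-4,3]
j→3 (v[3]=-9≤-8), i→1 (v[1]=-6≥-8); i<j, swap → [-12,-9,-13,-6,-8,-3,2,-4,3]
j→2, i→3; i≥j, return j=2. v = [-12,-9,-13,-6,-8,-3,2,-4,3]

[-12,-9,-13,-6,-8,-3,2,-4,3]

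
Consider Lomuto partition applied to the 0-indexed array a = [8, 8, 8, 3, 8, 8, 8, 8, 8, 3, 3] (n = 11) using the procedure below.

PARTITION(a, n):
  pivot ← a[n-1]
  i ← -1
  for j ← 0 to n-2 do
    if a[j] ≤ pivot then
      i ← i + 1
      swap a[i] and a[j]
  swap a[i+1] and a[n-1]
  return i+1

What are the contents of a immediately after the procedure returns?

[3, 3, 3, 8, 8, 8, 8, 8, 8, 8, 8]

pivot = a[10] = 3; i = -1
j=0: a[0]=8 > 3 → no swap
j=1: a[1]=8 > 3 → no swap
j=2: a[2]=8 > 3 → no swap
j=3: a[3]=3 ≤ 3 → i=0, swap a[0],a[3] → [3, 8, 8, 8, 8, 8, 8, 8, 8, 3, 3]
j=4: a[4]=8 > 3 → no swap
j=5: a[5]=8 > 3 → no swap
j=6: a[6]=8 > 3 → no swap
j=7: a[7]=8 > 3 → no swap
j=8: a[8]=8 > 3 → no swap
j=9: a[9]=3 ≤ 3 → i=1, swap a[1],a[9] → [3, 3, 8, 8, 8, 8, 8, 8, 8, 8, 3]
final swap a[2],a[10] → [3, 3, 3, 8, 8, 8, 8, 8, 8, 8, 8]; return 2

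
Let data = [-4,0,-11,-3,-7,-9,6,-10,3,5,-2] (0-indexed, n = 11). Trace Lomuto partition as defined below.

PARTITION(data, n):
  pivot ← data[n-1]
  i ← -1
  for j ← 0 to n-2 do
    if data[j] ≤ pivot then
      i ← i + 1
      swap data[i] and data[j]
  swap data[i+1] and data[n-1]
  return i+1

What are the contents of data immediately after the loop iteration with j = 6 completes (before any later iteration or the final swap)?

pivot=-2, i=-1
j=0: -4≤-2, i=0, swap(0,0) ⇒ [-4,0,-11,-3,-7,-9,6,-10,3,5,-2]
j=1: 0>-2, skip
j=2: -11≤-2, i=1, swap(1,2) ⇒ [-4,-11,0,-3,-7,-9,6,-10,3,5,-2]
j=3: -3≤-2, i=2, swap(2,3) ⇒ [-4,-11,-3,0,-7,-9,6,-10,3,5,-2]
j=4: -7≤-2, i=3, swap(3,4) ⇒ [-4,-11,-3,-7,0,-9,6,-10,3,5,-2]
j=5: -9≤-2, i=4, swap(4,5) ⇒ [-4,-11,-3,-7,-9,0,6,-10,3,5,-2]
j=6: 6>-2, skip
(after j=6) data = [-4,-11,-3,-7,-9,0,6,-10,3,5,-2]

[-4,-11,-3,-7,-9,0,6,-10,3,5,-2]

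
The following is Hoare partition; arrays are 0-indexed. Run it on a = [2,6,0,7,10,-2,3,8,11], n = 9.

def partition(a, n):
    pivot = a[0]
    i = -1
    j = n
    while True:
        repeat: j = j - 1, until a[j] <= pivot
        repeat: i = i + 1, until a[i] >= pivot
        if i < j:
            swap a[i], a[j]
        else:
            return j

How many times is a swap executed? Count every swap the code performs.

pivot = a[0] = 2; i = -1, j = 9
j→5 (a[5]=-2≤2), i→0 (a[0]=2≥2); i<j, swap → [-2,6,0,7,10,2,3,8,11]
j→2 (a[2]=0≤2), i→1 (a[1]=6≥2); i<j, swap → [-2,0,6,7,10,2,3,8,11]
j→1, i→2; i≥j, return j=1. a = [-2,0,6,7,10,2,3,8,11]

2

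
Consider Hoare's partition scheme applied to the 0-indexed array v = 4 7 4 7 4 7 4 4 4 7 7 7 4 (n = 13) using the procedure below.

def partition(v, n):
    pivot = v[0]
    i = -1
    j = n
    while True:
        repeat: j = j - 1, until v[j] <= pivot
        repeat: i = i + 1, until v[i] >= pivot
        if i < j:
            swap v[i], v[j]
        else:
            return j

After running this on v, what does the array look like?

pivot=4
j stops at 12 (4), i stops at 0 (4); swap ⇒ 4 7 4 7 4 7 4 4 4 7 7 7 4
j stops at 8 (4), i stops at 1 (7); swap ⇒ 4 4 4 7 4 7 4 4 7 7 7 7 4
j stops at 7 (4), i stops at 2 (4); swap ⇒ 4 4 4 7 4 7 4 4 7 7 7 7 4
j stops at 6 (4), i stops at 3 (7); swap ⇒ 4 4 4 4 4 7 7 4 7 7 7 7 4
j stops at 4, i stops at 4; i≥j ⇒ return 4. v=4 4 4 4 4 7 7 4 7 7 7 7 4

4 4 4 4 4 7 7 4 7 7 7 7 4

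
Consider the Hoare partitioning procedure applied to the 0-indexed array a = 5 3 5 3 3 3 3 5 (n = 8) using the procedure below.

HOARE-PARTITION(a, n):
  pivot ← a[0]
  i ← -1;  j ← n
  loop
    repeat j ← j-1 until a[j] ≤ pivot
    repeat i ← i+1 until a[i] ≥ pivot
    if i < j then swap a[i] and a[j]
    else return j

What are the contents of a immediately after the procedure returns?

5 3 3 3 3 3 5 5

pivot = a[0] = 5; i = -1, j = 8
j→7 (a[7]=5≤5), i→0 (a[0]=5≥5); i<j, swap → 5 3 5 3 3 3 3 5
j→6 (a[6]=3≤5), i→2 (a[2]=5≥5); i<j, swap → 5 3 3 3 3 3 5 5
j→5, i→6; i≥j, return j=5. a = 5 3 3 3 3 3 5 5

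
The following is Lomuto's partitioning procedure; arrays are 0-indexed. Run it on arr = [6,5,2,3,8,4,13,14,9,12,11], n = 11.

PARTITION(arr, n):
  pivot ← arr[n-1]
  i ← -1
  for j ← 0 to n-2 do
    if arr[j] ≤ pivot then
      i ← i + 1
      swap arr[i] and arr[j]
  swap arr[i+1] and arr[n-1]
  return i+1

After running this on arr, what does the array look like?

[6,5,2,3,8,4,9,11,13,12,14]

pivot=11, i=-1
j=0: 6≤11, i=0, swap(0,0) ⇒ [6,5,2,3,8,4,13,14,9,12,11]
j=1: 5≤11, i=1, swap(1,1) ⇒ [6,5,2,3,8,4,13,14,9,12,11]
j=2: 2≤11, i=2, swap(2,2) ⇒ [6,5,2,3,8,4,13,14,9,12,11]
j=3: 3≤11, i=3, swap(3,3) ⇒ [6,5,2,3,8,4,13,14,9,12,11]
j=4: 8≤11, i=4, swap(4,4) ⇒ [6,5,2,3,8,4,13,14,9,12,11]
j=5: 4≤11, i=5, swap(5,5) ⇒ [6,5,2,3,8,4,13,14,9,12,11]
j=6: 13>11, skip
j=7: 14>11, skip
j=8: 9≤11, i=6, swap(6,8) ⇒ [6,5,2,3,8,4,9,14,13,12,11]
j=9: 12>11, skip
swap(7,10) ⇒ [6,5,2,3,8,4,9,11,13,12,14]; return 7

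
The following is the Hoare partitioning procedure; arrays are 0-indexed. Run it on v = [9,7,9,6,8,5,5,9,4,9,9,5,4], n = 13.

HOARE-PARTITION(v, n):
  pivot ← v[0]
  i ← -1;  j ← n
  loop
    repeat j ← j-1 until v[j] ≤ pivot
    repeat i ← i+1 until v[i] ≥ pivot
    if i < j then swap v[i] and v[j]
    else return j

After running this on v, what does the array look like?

[4,7,5,6,8,5,5,9,4,9,9,9,9]

pivot=9
j stops at 12 (4), i stops at 0 (9); swap ⇒ [4,7,9,6,8,5,5,9,4,9,9,5,9]
j stops at 11 (5), i stops at 2 (9); swap ⇒ [4,7,5,6,8,5,5,9,4,9,9,9,9]
j stops at 10 (9), i stops at 7 (9); swap ⇒ [4,7,5,6,8,5,5,9,4,9,9,9,9]
j stops at 9, i stops at 9; i≥j ⇒ return 9. v=[4,7,5,6,8,5,5,9,4,9,9,9,9]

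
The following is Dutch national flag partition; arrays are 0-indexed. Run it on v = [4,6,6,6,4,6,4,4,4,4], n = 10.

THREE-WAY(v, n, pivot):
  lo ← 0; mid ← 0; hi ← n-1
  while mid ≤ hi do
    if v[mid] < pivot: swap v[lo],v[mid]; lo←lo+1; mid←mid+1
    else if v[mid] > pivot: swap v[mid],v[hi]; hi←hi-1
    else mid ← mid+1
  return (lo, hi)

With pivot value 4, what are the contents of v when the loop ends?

[4,4,4,4,4,4,6,6,6,6]

pivot = 4; lo=0, mid=0, hi=9
v[mid]=4=4: mid=1
v[mid]=6>4: swap v[1],v[9]; hi=8 → [4,4,6,6,4,6,4,4,4,6]
v[mid]=4=4: mid=2
v[mid]=6>4: swap v[2],v[8]; hi=7 → [4,4,4,6,4,6,4,4,6,6]
v[mid]=4=4: mid=3
v[mid]=6>4: swap v[3],v[7]; hi=6 → [4,4,4,4,4,6,4,6,6,6]
v[mid]=4=4: mid=4
v[mid]=4=4: mid=5
v[mid]=6>4: swap v[5],v[6]; hi=5 → [4,4,4,4,4,4,6,6,6,6]
v[mid]=4=4: mid=6
end: lo=0, hi=5; v = [4,4,4,4,4,4,6,6,6,6]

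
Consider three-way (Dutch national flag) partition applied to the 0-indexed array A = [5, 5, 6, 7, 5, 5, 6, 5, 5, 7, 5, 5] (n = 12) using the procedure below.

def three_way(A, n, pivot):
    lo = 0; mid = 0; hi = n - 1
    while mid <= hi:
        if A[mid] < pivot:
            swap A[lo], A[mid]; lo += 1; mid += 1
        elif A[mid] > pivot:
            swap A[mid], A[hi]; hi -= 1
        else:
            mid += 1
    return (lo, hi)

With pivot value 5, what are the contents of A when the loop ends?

lo=0 mid=0 hi=11
5=5: mid=1
5=5: mid=2
6>5: swap(2,11), hi=10 ⇒ [5, 5, 5, 7, 5, 5, 6, 5, 5, 7, 5, 6]
5=5: mid=3
7>5: swap(3,10), hi=9 ⇒ [5, 5, 5, 5, 5, 5, 6, 5, 5, 7, 7, 6]
5=5: mid=4
5=5: mid=5
5=5: mid=6
6>5: swap(6,9), hi=8 ⇒ [5, 5, 5, 5, 5, 5, 7, 5, 5, 6, 7, 6]
7>5: swap(6,8), hi=7 ⇒ [5, 5, 5, 5, 5, 5, 5, 5, 7, 6, 7, 6]
5=5: mid=7
5=5: mid=8
done. lo=0 hi=7; A=[5, 5, 5, 5, 5, 5, 5, 5, 7, 6, 7, 6]

[5, 5, 5, 5, 5, 5, 5, 5, 7, 6, 7, 6]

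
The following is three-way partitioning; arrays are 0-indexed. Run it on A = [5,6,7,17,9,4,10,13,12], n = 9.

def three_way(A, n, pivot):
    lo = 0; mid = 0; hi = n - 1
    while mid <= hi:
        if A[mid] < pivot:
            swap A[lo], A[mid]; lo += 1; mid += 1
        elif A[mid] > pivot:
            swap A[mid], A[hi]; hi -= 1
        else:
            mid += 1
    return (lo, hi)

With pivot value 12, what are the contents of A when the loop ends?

lo=0 mid=0 hi=8
5<12: swap(0,0), lo=1 mid=1 ⇒ [5,6,7,17,9,4,10,13,12]
6<12: swap(1,1), lo=2 mid=2 ⇒ [5,6,7,17,9,4,10,13,12]
7<12: swap(2,2), lo=3 mid=3 ⇒ [5,6,7,17,9,4,10,13,12]
17>12: swap(3,8), hi=7 ⇒ [5,6,7,12,9,4,10,13,17]
12=12: mid=4
9<12: swap(3,4), lo=4 mid=5 ⇒ [5,6,7,9,12,4,10,13,17]
4<12: swap(4,5), lo=5 mid=6 ⇒ [5,6,7,9,4,12,10,13,17]
10<12: swap(5,6), lo=6 mid=7 ⇒ [5,6,7,9,4,10,12,13,17]
13>12: swap(7,7), hi=6 ⇒ [5,6,7,9,4,10,12,13,17]
done. lo=6 hi=6; A=[5,6,7,9,4,10,12,13,17]

[5,6,7,9,4,10,12,13,17]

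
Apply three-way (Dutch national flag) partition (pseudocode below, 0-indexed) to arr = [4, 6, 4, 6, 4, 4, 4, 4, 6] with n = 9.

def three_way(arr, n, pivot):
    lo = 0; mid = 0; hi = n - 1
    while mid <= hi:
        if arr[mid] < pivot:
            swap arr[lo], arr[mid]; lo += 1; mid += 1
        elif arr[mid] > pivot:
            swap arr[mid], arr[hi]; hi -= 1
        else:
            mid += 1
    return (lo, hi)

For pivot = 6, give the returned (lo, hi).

(6, 8)

pivot = 6; lo=0, mid=0, hi=8
arr[mid]=4<6: swap arr[0],arr[0]; lo=1,mid=1 → [4, 6, 4, 6, 4, 4, 4, 4, 6]
arr[mid]=6=6: mid=2
arr[mid]=4<6: swap arr[1],arr[2]; lo=2,mid=3 → [4, 4, 6, 6, 4, 4, 4, 4, 6]
arr[mid]=6=6: mid=4
arr[mid]=4<6: swap arr[2],arr[4]; lo=3,mid=5 → [4, 4, 4, 6, 6, 4, 4, 4, 6]
arr[mid]=4<6: swap arr[3],arr[5]; lo=4,mid=6 → [4, 4, 4, 4, 6, 6, 4, 4, 6]
arr[mid]=4<6: swap arr[4],arr[6]; lo=5,mid=7 → [4, 4, 4, 4, 4, 6, 6, 4, 6]
arr[mid]=4<6: swap arr[5],arr[7]; lo=6,mid=8 → [4, 4, 4, 4, 4, 4, 6, 6, 6]
arr[mid]=6=6: mid=9
end: lo=6, hi=8; arr = [4, 4, 4, 4, 4, 4, 6, 6, 6]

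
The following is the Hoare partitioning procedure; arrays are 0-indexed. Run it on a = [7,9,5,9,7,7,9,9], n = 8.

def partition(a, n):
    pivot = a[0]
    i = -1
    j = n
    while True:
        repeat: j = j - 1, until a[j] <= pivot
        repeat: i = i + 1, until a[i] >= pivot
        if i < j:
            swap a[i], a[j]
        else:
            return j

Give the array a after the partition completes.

[7,7,5,9,9,7,9,9]

pivot = a[0] = 7; i = -1, j = 8
j→5 (a[5]=7≤7), i→0 (a[0]=7≥7); i<j, swap → [7,9,5,9,7,7,9,9]
j→4 (a[4]=7≤7), i→1 (a[1]=9≥7); i<j, swap → [7,7,5,9,9,7,9,9]
j→2, i→3; i≥j, return j=2. a = [7,7,5,9,9,7,9,9]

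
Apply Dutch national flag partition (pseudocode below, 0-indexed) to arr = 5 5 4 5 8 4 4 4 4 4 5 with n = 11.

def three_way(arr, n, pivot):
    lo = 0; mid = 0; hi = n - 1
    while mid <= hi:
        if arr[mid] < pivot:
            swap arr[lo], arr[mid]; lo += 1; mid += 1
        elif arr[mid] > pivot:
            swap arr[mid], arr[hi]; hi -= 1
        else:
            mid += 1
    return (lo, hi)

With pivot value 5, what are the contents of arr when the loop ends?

4 4 4 4 4 4 5 5 5 5 8

lo=0 mid=0 hi=10
5=5: mid=1
5=5: mid=2
4<5: swap(0,2), lo=1 mid=3 ⇒ 4 5 5 5 8 4 4 4 4 4 5
5=5: mid=4
8>5: swap(4,10), hi=9 ⇒ 4 5 5 5 5 4 4 4 4 4 8
5=5: mid=5
4<5: swap(1,5), lo=2 mid=6 ⇒ 4 4 5 5 5 5 4 4 4 4 8
4<5: swap(2,6), lo=3 mid=7 ⇒ 4 4 4 5 5 5 5 4 4 4 8
4<5: swap(3,7), lo=4 mid=8 ⇒ 4 4 4 4 5 5 5 5 4 4 8
4<5: swap(4,8), lo=5 mid=9 ⇒ 4 4 4 4 4 5 5 5 5 4 8
4<5: swap(5,9), lo=6 mid=10 ⇒ 4 4 4 4 4 4 5 5 5 5 8
done. lo=6 hi=9; arr=4 4 4 4 4 4 5 5 5 5 8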